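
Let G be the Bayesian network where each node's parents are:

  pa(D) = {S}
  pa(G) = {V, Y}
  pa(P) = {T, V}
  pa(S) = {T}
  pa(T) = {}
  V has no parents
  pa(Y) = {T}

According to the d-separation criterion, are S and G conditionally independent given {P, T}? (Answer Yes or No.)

Enumerating the 2 paths from S to G and testing each for blocking by {P, T}:
Path 1: S ← T → P ← V → G
  T is a fork here and T is conditioned on, so the path is blocked at T.
Path 2: S ← T → Y → G
  T is a fork here and T is conditioned on, so the path is blocked at T.
Since every path is blocked, d-separation holds.

Yes — S and G are d-separated given {P, T}.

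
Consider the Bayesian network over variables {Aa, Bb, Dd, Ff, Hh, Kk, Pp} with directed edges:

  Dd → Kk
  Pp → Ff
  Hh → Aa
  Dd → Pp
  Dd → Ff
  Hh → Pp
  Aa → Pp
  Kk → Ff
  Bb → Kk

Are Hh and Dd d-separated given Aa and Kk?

We examine all 6 paths between Hh and Dd:
Path 1: Hh → Aa → Pp → Ff ← Dd
  Aa is a chain here and Aa is conditioned on, so the path is blocked at Aa.
Path 2: Hh → Aa → Pp → Ff ← Kk ← Dd
  Aa is a chain here and Aa is conditioned on, so the path is blocked at Aa.
Path 3: Hh → Aa → Pp ← Dd
  Aa is a chain here and Aa is conditioned on, so the path is blocked at Aa.
Path 4: Hh → Pp → Ff ← Dd
  Ff is a collider here and neither Ff nor any of its descendants is conditioned on, so the collider stays closed — the path is blocked at Ff.
Path 5: Hh → Pp → Ff ← Kk ← Dd
  Ff is a collider here and neither Ff nor any of its descendants is conditioned on, so the collider stays closed — the path is blocked at Ff.
Path 6: Hh → Pp ← Dd
  Pp is a collider here and neither Pp nor any of its descendants is conditioned on, so the collider stays closed — the path is blocked at Pp.
Since every path is blocked, d-separation holds.

Yes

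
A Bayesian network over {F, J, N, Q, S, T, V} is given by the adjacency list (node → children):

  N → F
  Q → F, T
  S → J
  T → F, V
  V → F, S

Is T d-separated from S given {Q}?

Enumerating the 3 paths from T to S and testing each for blocking by {Q}:
  1. T → V → S — V:chain[open] ⇒ active
  2. T ← Q → F ← V → S — Q:fork[blocks]; F:collider[blocks]; V:fork[open] ⇒ blocked
  3. T → F ← V → S — F:collider[blocks]; V:fork[open] ⇒ blocked
Since the path T → V → S is active, T and S are not d-separated given {Q}.

No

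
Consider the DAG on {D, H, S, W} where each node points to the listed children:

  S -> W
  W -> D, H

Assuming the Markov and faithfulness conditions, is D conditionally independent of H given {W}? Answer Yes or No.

There is one path between D and H:
Path 1: D ← W → H
  W is a fork here and W is conditioned on, so the path is blocked at W.
Every path is blocked, so D and H are d-separated given {W}.

Yes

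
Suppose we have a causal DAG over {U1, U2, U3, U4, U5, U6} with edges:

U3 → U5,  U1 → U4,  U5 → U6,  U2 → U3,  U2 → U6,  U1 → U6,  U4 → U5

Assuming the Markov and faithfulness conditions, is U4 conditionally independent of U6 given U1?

No — U4 and U6 are not d-separated given {U1}.

There are 3 undirected paths between U4 and U6; checking each against the conditioning set {U1}:
  1. U4 ← U1 → U6 — U1:fork[blocks] ⇒ blocked
  2. U4 → U5 → U6 — U5:chain[open] ⇒ active
  3. U4 → U5 ← U3 ← U2 → U6 — U5:collider[blocks]; U3:chain[open]; U2:fork[open] ⇒ blocked
At least one path is unblocked, so d-separation fails.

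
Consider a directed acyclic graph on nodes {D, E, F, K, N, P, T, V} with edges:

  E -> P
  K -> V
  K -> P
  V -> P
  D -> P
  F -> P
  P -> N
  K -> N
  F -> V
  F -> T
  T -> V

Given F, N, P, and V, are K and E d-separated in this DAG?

There are 5 undirected paths between K and E; checking each against the conditioning set {F, N, P, V}:
Path 1: K → P ← E
  P is a collider and P is conditioned on, which opens it — no node blocks this path, so it is active.
Path 2: K → N ← P ← E
  P is a chain here and P is conditioned on, so the path is blocked at P.
Path 3: K → V ← F → P ← E
  F is a fork here and F is conditioned on, so the path is blocked at F.
Path 4: K → V ← T ← F → P ← E
  F is a fork here and F is conditioned on, so the path is blocked at F.
Path 5: K → V → P ← E
  V is a chain here and V is conditioned on, so the path is blocked at V.
At least one path is unblocked, so d-separation fails.

No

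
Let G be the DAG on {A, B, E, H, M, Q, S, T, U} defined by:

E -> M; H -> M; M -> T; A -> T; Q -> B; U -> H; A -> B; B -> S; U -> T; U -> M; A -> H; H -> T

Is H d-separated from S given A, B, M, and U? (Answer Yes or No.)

We examine all 6 paths between H and S:
Path 1: H ← U → T ← A → B → S
  U is a fork here and U is conditioned on, so the path is blocked at U.
Path 2: H ← U → M → T ← A → B → S
  U is a fork here and U is conditioned on, so the path is blocked at U.
Path 3: H → T ← A → B → S
  T is a collider here and neither T nor any of its descendants is conditioned on, so the collider stays closed — the path is blocked at T.
Path 4: H → M ← U → T ← A → B → S
  U is a fork here and U is conditioned on, so the path is blocked at U.
Path 5: H → M → T ← A → B → S
  M is a chain here and M is conditioned on, so the path is blocked at M.
Path 6: H ← A → B → S
  A is a fork here and A is conditioned on, so the path is blocked at A.
All paths are blocked; H ⊥ S | {A, B, M, U} holds.

Yes — H and S are d-separated given {A, B, M, U}.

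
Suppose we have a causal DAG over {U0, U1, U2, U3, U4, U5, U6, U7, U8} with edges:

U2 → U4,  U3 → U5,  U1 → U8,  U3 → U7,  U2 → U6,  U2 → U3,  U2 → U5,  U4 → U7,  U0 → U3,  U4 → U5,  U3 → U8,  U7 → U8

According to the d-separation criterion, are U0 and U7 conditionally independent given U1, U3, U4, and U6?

Yes

We examine all 6 paths between U0 and U7:
  1. U0 → U3 ← U2 → U4 → U7 — U3:collider[open]; U2:fork[open]; U4:chain[blocks] ⇒ blocked
  2. U0 → U3 ← U2 → U5 ← U4 → U7 — U3:collider[open]; U2:fork[open]; U5:collider[blocks]; U4:fork[blocks] ⇒ blocked
  3. U0 → U3 → U7 — U3:chain[blocks] ⇒ blocked
  4. U0 → U3 → U5 ← U4 → U7 — U3:chain[blocks]; U5:collider[blocks]; U4:fork[blocks] ⇒ blocked
  5. U0 → U3 → U5 ← U2 → U4 → U7 — U3:chain[blocks]; U5:collider[blocks]; U2:fork[open]; U4:chain[blocks] ⇒ blocked
  6. U0 → U3 → U8 ← U7 — U3:chain[blocks]; U8:collider[blocks] ⇒ blocked
All paths are blocked; U0 ⊥ U7 | {U1, U3, U4, U6} holds.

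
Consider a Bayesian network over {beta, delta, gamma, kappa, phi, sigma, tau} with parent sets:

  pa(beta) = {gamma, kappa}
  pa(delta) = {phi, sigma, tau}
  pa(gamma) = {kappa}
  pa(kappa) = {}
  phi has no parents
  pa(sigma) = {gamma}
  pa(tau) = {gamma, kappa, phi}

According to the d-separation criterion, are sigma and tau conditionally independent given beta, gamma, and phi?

Yes — sigma and tau are d-separated given {beta, gamma, phi}.

Enumerating the 5 paths from sigma to tau and testing each for blocking by {beta, gamma, phi}:
Path 1: sigma → delta ← tau
  delta is a collider here and neither delta nor any of its descendants is conditioned on, so the collider stays closed — the path is blocked at delta.
Path 2: sigma → delta ← phi → tau
  delta is a collider here and neither delta nor any of its descendants is conditioned on, so the collider stays closed — the path is blocked at delta.
Path 3: sigma ← gamma → beta ← kappa → tau
  gamma is a fork here and gamma is conditioned on, so the path is blocked at gamma.
Path 4: sigma ← gamma → tau
  gamma is a fork here and gamma is conditioned on, so the path is blocked at gamma.
Path 5: sigma ← gamma ← kappa → tau
  gamma is a chain here and gamma is conditioned on, so the path is blocked at gamma.
Since every path is blocked, d-separation holds.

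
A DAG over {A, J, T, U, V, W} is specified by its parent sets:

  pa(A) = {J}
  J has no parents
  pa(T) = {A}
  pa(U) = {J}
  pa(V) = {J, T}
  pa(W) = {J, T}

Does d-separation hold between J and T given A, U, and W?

3 paths connect J and T; each must be blocked for d-separation to hold:
Path 1: J → W ← T
  W is a collider and W is conditioned on, which opens it — no node blocks this path, so it is active.
Path 2: J → A → T
  A is a chain here and A is conditioned on, so the path is blocked at A.
Path 3: J → V ← T
  V is a collider here and neither V nor any of its descendants is conditioned on, so the collider stays closed — the path is blocked at V.
Since the path J → W ← T is active, J and T are not d-separated given {A, U, W}.

No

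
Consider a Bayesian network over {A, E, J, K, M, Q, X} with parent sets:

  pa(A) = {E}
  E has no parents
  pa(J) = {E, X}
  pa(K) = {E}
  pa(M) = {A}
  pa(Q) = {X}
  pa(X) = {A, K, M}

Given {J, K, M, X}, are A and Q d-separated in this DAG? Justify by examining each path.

Yes

There are 4 undirected paths between A and Q; checking each against the conditioning set {J, K, M, X}:
  1. A → X → Q — X:chain[blocks] ⇒ blocked
  2. A ← E → J ← X → Q — E:fork[open]; J:collider[open]; X:fork[blocks] ⇒ blocked
  3. A ← E → K → X → Q — E:fork[open]; K:chain[blocks]; X:chain[blocks] ⇒ blocked
  4. A → M → X → Q — M:chain[blocks]; X:chain[blocks] ⇒ blocked
Since every path is blocked, d-separation holds.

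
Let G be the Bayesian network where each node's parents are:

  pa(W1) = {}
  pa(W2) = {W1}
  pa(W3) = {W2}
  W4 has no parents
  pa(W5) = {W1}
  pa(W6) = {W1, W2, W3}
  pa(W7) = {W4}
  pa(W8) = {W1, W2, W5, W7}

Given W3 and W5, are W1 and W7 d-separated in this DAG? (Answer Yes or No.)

Yes

Enumerating the 5 paths from W1 to W7 and testing each for blocking by {W3, W5}:
Path 1: W1 → W5 → W8 ← W7
  W5 is a chain here and W5 is conditioned on, so the path is blocked at W5.
Path 2: W1 → W8 ← W7
  W8 is a collider here and neither W8 nor any of its descendants is conditioned on, so the collider stays closed — the path is blocked at W8.
Path 3: W1 → W6 ← W3 ← W2 → W8 ← W7
  W6 is a collider here and neither W6 nor any of its descendants is conditioned on, so the collider stays closed — the path is blocked at W6.
Path 4: W1 → W6 ← W2 → W8 ← W7
  W6 is a collider here and neither W6 nor any of its descendants is conditioned on, so the collider stays closed — the path is blocked at W6.
Path 5: W1 → W2 → W8 ← W7
  W8 is a collider here and neither W8 nor any of its descendants is conditioned on, so the collider stays closed — the path is blocked at W8.
Since every path is blocked, d-separation holds.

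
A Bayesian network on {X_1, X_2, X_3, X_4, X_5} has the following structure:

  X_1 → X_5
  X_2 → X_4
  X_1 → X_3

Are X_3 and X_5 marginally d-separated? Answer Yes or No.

No

Only one path connects X_3 and X_5:
Path 1: X_3 ← X_1 → X_5
  X_1 is a fork and X_1 is not conditioned on — no node blocks this path, so it is active.
At least one path is unblocked, so d-separation fails.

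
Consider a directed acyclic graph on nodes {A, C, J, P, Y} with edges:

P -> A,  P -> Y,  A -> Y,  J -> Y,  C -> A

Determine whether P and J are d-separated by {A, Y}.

2 paths connect P and J; each must be blocked for d-separation to hold:
Path 1: P → Y ← J
  Y is a collider and Y is conditioned on, which opens it — no node blocks this path, so it is active.
Path 2: P → A → Y ← J
  A is a chain here and A is conditioned on, so the path is blocked at A.
Since the path P → Y ← J is active, P and J are not d-separated given {A, Y}.

No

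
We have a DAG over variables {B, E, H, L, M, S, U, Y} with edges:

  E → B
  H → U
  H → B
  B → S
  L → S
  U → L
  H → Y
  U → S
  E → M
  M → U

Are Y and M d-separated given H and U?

6 paths connect Y and M; each must be blocked for d-separation to hold:
Path 1: Y ← H → B → S ← L ← U ← M
  H is a fork here and H is conditioned on, so the path is blocked at H.
Path 2: Y ← H → B → S ← U ← M
  H is a fork here and H is conditioned on, so the path is blocked at H.
Path 3: Y ← H → B ← E → M
  H is a fork here and H is conditioned on, so the path is blocked at H.
Path 4: Y ← H → U → S ← B ← E → M
  H is a fork here and H is conditioned on, so the path is blocked at H.
Path 5: Y ← H → U → L → S ← B ← E → M
  H is a fork here and H is conditioned on, so the path is blocked at H.
Path 6: Y ← H → U ← M
  H is a fork here and H is conditioned on, so the path is blocked at H.
Since every path is blocked, d-separation holds.

Yes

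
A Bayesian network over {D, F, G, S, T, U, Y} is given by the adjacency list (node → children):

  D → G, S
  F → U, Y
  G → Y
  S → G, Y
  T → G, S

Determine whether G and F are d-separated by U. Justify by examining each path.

Yes — G and F are d-separated given {U}.

We examine all 4 paths between G and F:
Path 1: G → Y ← F
  Y is a collider here and neither Y nor any of its descendants is conditioned on, so the collider stays closed — the path is blocked at Y.
Path 2: G ← D → S → Y ← F
  Y is a collider here and neither Y nor any of its descendants is conditioned on, so the collider stays closed — the path is blocked at Y.
Path 3: G ← S → Y ← F
  Y is a collider here and neither Y nor any of its descendants is conditioned on, so the collider stays closed — the path is blocked at Y.
Path 4: G ← T → S → Y ← F
  Y is a collider here and neither Y nor any of its descendants is conditioned on, so the collider stays closed — the path is blocked at Y.
All paths are blocked; G ⊥ F | {U} holds.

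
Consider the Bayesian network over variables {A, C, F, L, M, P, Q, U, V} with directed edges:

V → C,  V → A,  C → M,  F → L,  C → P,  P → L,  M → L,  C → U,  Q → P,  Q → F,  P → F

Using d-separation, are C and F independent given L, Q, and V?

No — C and F are not d-separated given {L, Q, V}.

6 paths connect C and F; each must be blocked for d-separation to hold:
Path 1: C → M → L ← F
  M is a chain and M is not conditioned on; L is a collider and L is conditioned on, which opens it — no node blocks this path, so it is active.
Path 2: C → M → L ← P ← Q → F
  Q is a fork here and Q is conditioned on, so the path is blocked at Q.
Path 3: C → M → L ← P → F
  M is a chain and M is not conditioned on; L is a collider and L is conditioned on, which opens it; P is a fork and P is not conditioned on — no node blocks this path, so it is active.
Path 4: C → P ← Q → F
  Q is a fork here and Q is conditioned on, so the path is blocked at Q.
Path 5: C → P → F
  P is a chain and P is not conditioned on — no node blocks this path, so it is active.
Path 6: C → P → L ← F
  P is a chain and P is not conditioned on; L is a collider and L is conditioned on, which opens it — no node blocks this path, so it is active.
Because an active path exists, C and F are not d-separated.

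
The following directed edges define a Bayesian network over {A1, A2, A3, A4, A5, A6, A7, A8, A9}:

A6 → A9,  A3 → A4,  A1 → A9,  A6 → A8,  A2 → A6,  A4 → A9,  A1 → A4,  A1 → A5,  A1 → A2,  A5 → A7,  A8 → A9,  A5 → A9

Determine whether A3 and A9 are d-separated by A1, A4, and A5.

We examine all 5 paths between A3 and A9:
Path 1: A3 → A4 → A9
  A4 is a chain here and A4 is conditioned on, so the path is blocked at A4.
Path 2: A3 → A4 ← A1 → A9
  A1 is a fork here and A1 is conditioned on, so the path is blocked at A1.
Path 3: A3 → A4 ← A1 → A5 → A9
  A1 is a fork here and A1 is conditioned on, so the path is blocked at A1.
Path 4: A3 → A4 ← A1 → A2 → A6 → A9
  A1 is a fork here and A1 is conditioned on, so the path is blocked at A1.
Path 5: A3 → A4 ← A1 → A2 → A6 → A8 → A9
  A1 is a fork here and A1 is conditioned on, so the path is blocked at A1.
Since every path is blocked, d-separation holds.

Yes — A3 and A9 are d-separated given {A1, A4, A5}.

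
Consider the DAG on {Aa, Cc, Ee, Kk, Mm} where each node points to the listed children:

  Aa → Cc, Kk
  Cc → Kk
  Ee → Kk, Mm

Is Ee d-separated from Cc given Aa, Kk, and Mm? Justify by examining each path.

No

Enumerating the 2 paths from Ee to Cc and testing each for blocking by {Aa, Kk, Mm}:
  1. Ee → Kk ← Cc — Kk:collider[open] ⇒ active
  2. Ee → Kk ← Aa → Cc — Kk:collider[open]; Aa:fork[blocks] ⇒ blocked
Because an active path exists, Ee and Cc are not d-separated.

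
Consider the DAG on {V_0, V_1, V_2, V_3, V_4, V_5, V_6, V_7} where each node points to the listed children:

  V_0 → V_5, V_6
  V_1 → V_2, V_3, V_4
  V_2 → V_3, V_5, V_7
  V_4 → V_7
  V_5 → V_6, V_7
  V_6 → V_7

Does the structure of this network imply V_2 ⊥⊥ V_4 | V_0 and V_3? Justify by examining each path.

No — V_2 and V_4 are not d-separated given {V_0, V_3}.

6 paths connect V_2 and V_4; each must be blocked for d-separation to hold:
Path 1: V_2 → V_7 ← V_4
  V_7 is a collider here and neither V_7 nor any of its descendants is conditioned on, so the collider stays closed — the path is blocked at V_7.
Path 2: V_2 ← V_1 → V_4
  V_1 is a fork and V_1 is not conditioned on — no node blocks this path, so it is active.
Path 3: V_2 → V_3 ← V_1 → V_4
  V_3 is a collider and V_3 is conditioned on, which opens it; V_1 is a fork and V_1 is not conditioned on — no node blocks this path, so it is active.
Path 4: V_2 → V_5 ← V_0 → V_6 → V_7 ← V_4
  V_5 is a collider here and neither V_5 nor any of its descendants is conditioned on, so the collider stays closed — the path is blocked at V_5.
Path 5: V_2 → V_5 → V_7 ← V_4
  V_7 is a collider here and neither V_7 nor any of its descendants is conditioned on, so the collider stays closed — the path is blocked at V_7.
Path 6: V_2 → V_5 → V_6 → V_7 ← V_4
  V_7 is a collider here and neither V_7 nor any of its descendants is conditioned on, so the collider stays closed — the path is blocked at V_7.
Since the path V_2 ← V_1 → V_4 is active, V_2 and V_4 are not d-separated given {V_0, V_3}.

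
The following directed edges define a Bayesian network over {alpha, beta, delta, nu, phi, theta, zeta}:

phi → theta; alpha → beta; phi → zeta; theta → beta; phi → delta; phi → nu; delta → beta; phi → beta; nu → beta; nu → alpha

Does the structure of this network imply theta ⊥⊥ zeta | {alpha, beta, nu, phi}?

We examine all 5 paths between theta and zeta:
Path 1: theta → beta ← delta ← phi → zeta
  phi is a fork here and phi is conditioned on, so the path is blocked at phi.
Path 2: theta → beta ← alpha ← nu ← phi → zeta
  alpha is a chain here and alpha is conditioned on, so the path is blocked at alpha.
Path 3: theta → beta ← nu ← phi → zeta
  nu is a chain here and nu is conditioned on, so the path is blocked at nu.
Path 4: theta → beta ← phi → zeta
  phi is a fork here and phi is conditioned on, so the path is blocked at phi.
Path 5: theta ← phi → zeta
  phi is a fork here and phi is conditioned on, so the path is blocked at phi.
All paths are blocked; theta ⊥ zeta | {alpha, beta, nu, phi} holds.

Yes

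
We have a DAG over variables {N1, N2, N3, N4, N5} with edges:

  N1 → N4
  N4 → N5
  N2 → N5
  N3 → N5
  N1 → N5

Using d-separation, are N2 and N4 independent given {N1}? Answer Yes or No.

2 paths connect N2 and N4; each must be blocked for d-separation to hold:
Path 1: N2 → N5 ← N4
  N5 is a collider here and neither N5 nor any of its descendants is conditioned on, so the collider stays closed — the path is blocked at N5.
Path 2: N2 → N5 ← N1 → N4
  N5 is a collider here and neither N5 nor any of its descendants is conditioned on, so the collider stays closed — the path is blocked at N5.
Every path is blocked, so N2 and N4 are d-separated given {N1}.

Yes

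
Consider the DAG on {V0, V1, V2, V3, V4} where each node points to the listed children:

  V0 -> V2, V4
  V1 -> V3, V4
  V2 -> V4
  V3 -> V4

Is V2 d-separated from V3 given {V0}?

There are 4 undirected paths between V2 and V3; checking each against the conditioning set {V0}:
  1. V2 ← V0 → V4 ← V3 — V0:fork[blocks]; V4:collider[blocks] ⇒ blocked
  2. V2 ← V0 → V4 ← V1 → V3 — V0:fork[blocks]; V4:collider[blocks]; V1:fork[open] ⇒ blocked
  3. V2 → V4 ← V3 — V4:collider[blocks] ⇒ blocked
  4. V2 → V4 ← V1 → V3 — V4:collider[blocks]; V1:fork[open] ⇒ blocked
Since every path is blocked, d-separation holds.

Yes — V2 and V3 are d-separated given {V0}.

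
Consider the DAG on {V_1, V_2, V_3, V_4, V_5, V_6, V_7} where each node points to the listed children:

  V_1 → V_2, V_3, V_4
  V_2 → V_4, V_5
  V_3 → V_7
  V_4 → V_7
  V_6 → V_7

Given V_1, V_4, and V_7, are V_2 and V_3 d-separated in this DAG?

Yes — V_2 and V_3 are d-separated given {V_1, V_4, V_7}.

We examine all 4 paths between V_2 and V_3:
  1. V_2 ← V_1 → V_3 — V_1:fork[blocks] ⇒ blocked
  2. V_2 ← V_1 → V_4 → V_7 ← V_3 — V_1:fork[blocks]; V_4:chain[blocks]; V_7:collider[open] ⇒ blocked
  3. V_2 → V_4 ← V_1 → V_3 — V_4:collider[open]; V_1:fork[blocks] ⇒ blocked
  4. V_2 → V_4 → V_7 ← V_3 — V_4:chain[blocks]; V_7:collider[open] ⇒ blocked
All paths are blocked; V_2 ⊥ V_3 | {V_1, V_4, V_7} holds.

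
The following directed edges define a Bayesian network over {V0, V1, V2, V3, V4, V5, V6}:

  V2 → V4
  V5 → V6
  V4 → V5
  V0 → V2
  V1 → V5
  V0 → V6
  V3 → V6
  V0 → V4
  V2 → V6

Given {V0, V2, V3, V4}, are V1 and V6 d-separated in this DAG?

Enumerating the 5 paths from V1 to V6 and testing each for blocking by {V0, V2, V3, V4}:
  1. V1 → V5 ← V4 ← V2 → V6 — V5:collider[blocks]; V4:chain[blocks]; V2:fork[blocks] ⇒ blocked
  2. V1 → V5 ← V4 ← V2 ← V0 → V6 — V5:collider[blocks]; V4:chain[blocks]; V2:chain[blocks]; V0:fork[blocks] ⇒ blocked
  3. V1 → V5 ← V4 ← V0 → V6 — V5:collider[blocks]; V4:chain[blocks]; V0:fork[blocks] ⇒ blocked
  4. V1 → V5 ← V4 ← V0 → V2 → V6 — V5:collider[blocks]; V4:chain[blocks]; V0:fork[blocks]; V2:chain[blocks] ⇒ blocked
  5. V1 → V5 → V6 — V5:chain[open] ⇒ active
At least one path is unblocked, so d-separation fails.

No — V1 and V6 are not d-separated given {V0, V2, V3, V4}.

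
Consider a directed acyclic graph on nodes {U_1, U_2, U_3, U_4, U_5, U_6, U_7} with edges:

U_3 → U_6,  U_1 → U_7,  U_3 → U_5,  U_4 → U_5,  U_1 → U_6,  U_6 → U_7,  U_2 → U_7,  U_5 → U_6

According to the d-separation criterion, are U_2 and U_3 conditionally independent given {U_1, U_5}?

There are 4 undirected paths between U_2 and U_3; checking each against the conditioning set {U_1, U_5}:
Path 1: U_2 → U_7 ← U_1 → U_6 ← U_5 ← U_3
  U_7 is a collider here and neither U_7 nor any of its descendants is conditioned on, so the collider stays closed — the path is blocked at U_7.
Path 2: U_2 → U_7 ← U_1 → U_6 ← U_3
  U_7 is a collider here and neither U_7 nor any of its descendants is conditioned on, so the collider stays closed — the path is blocked at U_7.
Path 3: U_2 → U_7 ← U_6 ← U_5 ← U_3
  U_7 is a collider here and neither U_7 nor any of its descendants is conditioned on, so the collider stays closed — the path is blocked at U_7.
Path 4: U_2 → U_7 ← U_6 ← U_3
  U_7 is a collider here and neither U_7 nor any of its descendants is conditioned on, so the collider stays closed — the path is blocked at U_7.
Every path is blocked, so U_2 and U_3 are d-separated given {U_1, U_5}.

Yes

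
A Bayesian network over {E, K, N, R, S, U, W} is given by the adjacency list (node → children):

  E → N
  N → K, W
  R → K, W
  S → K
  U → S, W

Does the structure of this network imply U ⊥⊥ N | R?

There are 4 undirected paths between U and N; checking each against the conditioning set {R}:
  1. U → W ← N — W:collider[blocks] ⇒ blocked
  2. U → W ← R → K ← N — W:collider[blocks]; R:fork[blocks]; K:collider[blocks] ⇒ blocked
  3. U → S → K ← N — S:chain[open]; K:collider[blocks] ⇒ blocked
  4. U → S → K ← R → W ← N — S:chain[open]; K:collider[blocks]; R:fork[blocks]; W:collider[blocks] ⇒ blocked
All paths are blocked; U ⊥ N | {R} holds.

Yes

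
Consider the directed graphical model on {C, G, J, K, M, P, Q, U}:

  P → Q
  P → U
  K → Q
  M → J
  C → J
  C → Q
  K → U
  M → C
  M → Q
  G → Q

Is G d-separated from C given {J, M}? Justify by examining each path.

3 paths connect G and C; each must be blocked for d-separation to hold:
Path 1: G → Q ← C
  Q is a collider here and neither Q nor any of its descendants is conditioned on, so the collider stays closed — the path is blocked at Q.
Path 2: G → Q ← M → C
  Q is a collider here and neither Q nor any of its descendants is conditioned on, so the collider stays closed — the path is blocked at Q.
Path 3: G → Q ← M → J ← C
  Q is a collider here and neither Q nor any of its descendants is conditioned on, so the collider stays closed — the path is blocked at Q.
Every path is blocked, so G and C are d-separated given {J, M}.

Yes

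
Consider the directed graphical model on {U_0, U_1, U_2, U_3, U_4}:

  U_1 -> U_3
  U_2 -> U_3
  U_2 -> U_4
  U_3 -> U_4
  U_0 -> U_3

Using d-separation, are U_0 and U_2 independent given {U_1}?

Yes

Enumerating the 2 paths from U_0 to U_2 and testing each for blocking by {U_1}:
Path 1: U_0 → U_3 ← U_2
  U_3 is a collider here and neither U_3 nor any of its descendants is conditioned on, so the collider stays closed — the path is blocked at U_3.
Path 2: U_0 → U_3 → U_4 ← U_2
  U_4 is a collider here and neither U_4 nor any of its descendants is conditioned on, so the collider stays closed — the path is blocked at U_4.
Every path is blocked, so U_0 and U_2 are d-separated given {U_1}.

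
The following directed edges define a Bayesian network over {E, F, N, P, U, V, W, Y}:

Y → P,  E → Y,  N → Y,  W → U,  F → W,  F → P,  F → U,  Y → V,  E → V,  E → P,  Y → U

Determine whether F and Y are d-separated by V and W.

There are 5 undirected paths between F and Y; checking each against the conditioning set {V, W}:
  1. F → P ← Y — P:collider[blocks] ⇒ blocked
  2. F → P ← E → V ← Y — P:collider[blocks]; E:fork[open]; V:collider[open] ⇒ blocked
  3. F → P ← E → Y — P:collider[blocks]; E:fork[open] ⇒ blocked
  4. F → U ← Y — U:collider[blocks] ⇒ blocked
  5. F → W → U ← Y — W:chain[blocks]; U:collider[blocks] ⇒ blocked
All paths are blocked; F ⊥ Y | {V, W} holds.

Yes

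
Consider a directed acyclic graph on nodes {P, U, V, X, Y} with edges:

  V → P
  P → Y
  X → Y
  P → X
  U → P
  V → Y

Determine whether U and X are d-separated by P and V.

Yes — U and X are d-separated given {P, V}.

We examine all 3 paths between U and X:
  1. U → P → Y ← X — P:chain[blocks]; Y:collider[blocks] ⇒ blocked
  2. U → P → X — P:chain[blocks] ⇒ blocked
  3. U → P ← V → Y ← X — P:collider[open]; V:fork[blocks]; Y:collider[blocks] ⇒ blocked
Since every path is blocked, d-separation holds.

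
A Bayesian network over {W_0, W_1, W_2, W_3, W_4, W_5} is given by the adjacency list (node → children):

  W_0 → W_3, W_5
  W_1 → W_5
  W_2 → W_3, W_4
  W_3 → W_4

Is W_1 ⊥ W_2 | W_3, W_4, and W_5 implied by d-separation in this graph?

2 paths connect W_1 and W_2; each must be blocked for d-separation to hold:
Path 1: W_1 → W_5 ← W_0 → W_3 → W_4 ← W_2
  W_3 is a chain here and W_3 is conditioned on, so the path is blocked at W_3.
Path 2: W_1 → W_5 ← W_0 → W_3 ← W_2
  W_5 is a collider and W_5 is conditioned on, which opens it; W_0 is a fork and W_0 is not conditioned on; W_3 is a collider and W_3 is conditioned on, which opens it — no node blocks this path, so it is active.
Because an active path exists, W_1 and W_2 are not d-separated.

No — W_1 and W_2 are not d-separated given {W_3, W_4, W_5}.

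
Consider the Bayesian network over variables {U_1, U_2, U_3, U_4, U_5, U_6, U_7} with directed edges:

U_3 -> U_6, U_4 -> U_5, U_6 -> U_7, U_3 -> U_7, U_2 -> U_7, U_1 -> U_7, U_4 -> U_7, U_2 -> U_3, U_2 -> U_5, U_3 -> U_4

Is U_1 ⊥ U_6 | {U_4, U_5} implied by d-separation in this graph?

6 paths connect U_1 and U_6; each must be blocked for d-separation to hold:
Path 1: U_1 → U_7 ← U_6
  U_7 is a collider here and neither U_7 nor any of its descendants is conditioned on, so the collider stays closed — the path is blocked at U_7.
Path 2: U_1 → U_7 ← U_4 → U_5 ← U_2 → U_3 → U_6
  U_7 is a collider here and neither U_7 nor any of its descendants is conditioned on, so the collider stays closed — the path is blocked at U_7.
Path 3: U_1 → U_7 ← U_4 ← U_3 → U_6
  U_7 is a collider here and neither U_7 nor any of its descendants is conditioned on, so the collider stays closed — the path is blocked at U_7.
Path 4: U_1 → U_7 ← U_2 → U_5 ← U_4 ← U_3 → U_6
  U_7 is a collider here and neither U_7 nor any of its descendants is conditioned on, so the collider stays closed — the path is blocked at U_7.
Path 5: U_1 → U_7 ← U_2 → U_3 → U_6
  U_7 is a collider here and neither U_7 nor any of its descendants is conditioned on, so the collider stays closed — the path is blocked at U_7.
Path 6: U_1 → U_7 ← U_3 → U_6
  U_7 is a collider here and neither U_7 nor any of its descendants is conditioned on, so the collider stays closed — the path is blocked at U_7.
Since every path is blocked, d-separation holds.

Yes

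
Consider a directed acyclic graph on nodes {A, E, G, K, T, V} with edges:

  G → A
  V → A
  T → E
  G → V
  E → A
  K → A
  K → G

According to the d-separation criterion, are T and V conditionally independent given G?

There are 3 undirected paths between T and V; checking each against the conditioning set {G}:
Path 1: T → E → A ← G → V
  A is a collider here and neither A nor any of its descendants is conditioned on, so the collider stays closed — the path is blocked at A.
Path 2: T → E → A ← V
  A is a collider here and neither A nor any of its descendants is conditioned on, so the collider stays closed — the path is blocked at A.
Path 3: T → E → A ← K → G → V
  A is a collider here and neither A nor any of its descendants is conditioned on, so the collider stays closed — the path is blocked at A.
All paths are blocked; T ⊥ V | {G} holds.

Yes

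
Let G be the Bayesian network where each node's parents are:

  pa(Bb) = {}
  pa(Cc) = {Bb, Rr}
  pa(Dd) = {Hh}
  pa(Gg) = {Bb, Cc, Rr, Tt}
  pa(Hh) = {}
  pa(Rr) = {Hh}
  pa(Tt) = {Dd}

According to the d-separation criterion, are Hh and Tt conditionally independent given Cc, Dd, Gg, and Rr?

We examine all 4 paths between Hh and Tt:
Path 1: Hh → Rr → Gg ← Tt
  Rr is a chain here and Rr is conditioned on, so the path is blocked at Rr.
Path 2: Hh → Rr → Cc → Gg ← Tt
  Rr is a chain here and Rr is conditioned on, so the path is blocked at Rr.
Path 3: Hh → Rr → Cc ← Bb → Gg ← Tt
  Rr is a chain here and Rr is conditioned on, so the path is blocked at Rr.
Path 4: Hh → Dd → Tt
  Dd is a chain here and Dd is conditioned on, so the path is blocked at Dd.
All paths are blocked; Hh ⊥ Tt | {Cc, Dd, Gg, Rr} holds.

Yes — Hh and Tt are d-separated given {Cc, Dd, Gg, Rr}.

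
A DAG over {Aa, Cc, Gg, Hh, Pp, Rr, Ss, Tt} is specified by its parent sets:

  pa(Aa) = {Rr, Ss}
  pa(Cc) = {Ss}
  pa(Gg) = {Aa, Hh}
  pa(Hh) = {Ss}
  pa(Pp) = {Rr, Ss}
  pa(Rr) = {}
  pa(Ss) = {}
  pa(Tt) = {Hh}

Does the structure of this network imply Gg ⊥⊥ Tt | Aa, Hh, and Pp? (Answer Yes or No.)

3 paths connect Gg and Tt; each must be blocked for d-separation to hold:
Path 1: Gg ← Aa ← Ss → Hh → Tt
  Aa is a chain here and Aa is conditioned on, so the path is blocked at Aa.
Path 2: Gg ← Aa ← Rr → Pp ← Ss → Hh → Tt
  Aa is a chain here and Aa is conditioned on, so the path is blocked at Aa.
Path 3: Gg ← Hh → Tt
  Hh is a fork here and Hh is conditioned on, so the path is blocked at Hh.
Every path is blocked, so Gg and Tt are d-separated given {Aa, Hh, Pp}.

Yes — Gg and Tt are d-separated given {Aa, Hh, Pp}.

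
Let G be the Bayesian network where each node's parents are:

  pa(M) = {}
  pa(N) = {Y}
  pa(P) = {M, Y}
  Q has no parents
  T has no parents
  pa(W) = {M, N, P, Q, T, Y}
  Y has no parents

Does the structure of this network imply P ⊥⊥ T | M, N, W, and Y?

No

We examine all 4 paths between P and T:
Path 1: P ← M → W ← T
  M is a fork here and M is conditioned on, so the path is blocked at M.
Path 2: P → W ← T
  W is a collider and W is conditioned on, which opens it — no node blocks this path, so it is active.
Path 3: P ← Y → N → W ← T
  Y is a fork here and Y is conditioned on, so the path is blocked at Y.
Path 4: P ← Y → W ← T
  Y is a fork here and Y is conditioned on, so the path is blocked at Y.
Because an active path exists, P and T are not d-separated.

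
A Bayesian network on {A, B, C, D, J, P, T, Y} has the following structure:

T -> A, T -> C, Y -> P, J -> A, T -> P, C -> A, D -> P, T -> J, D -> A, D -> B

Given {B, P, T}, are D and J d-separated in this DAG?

Yes

6 paths connect D and J; each must be blocked for d-separation to hold:
Path 1: D → P ← T → C → A ← J
  T is a fork here and T is conditioned on, so the path is blocked at T.
Path 2: D → P ← T → A ← J
  T is a fork here and T is conditioned on, so the path is blocked at T.
Path 3: D → P ← T → J
  T is a fork here and T is conditioned on, so the path is blocked at T.
Path 4: D → A ← T → J
  A is a collider here and neither A nor any of its descendants is conditioned on, so the collider stays closed — the path is blocked at A.
Path 5: D → A ← C ← T → J
  A is a collider here and neither A nor any of its descendants is conditioned on, so the collider stays closed — the path is blocked at A.
Path 6: D → A ← J
  A is a collider here and neither A nor any of its descendants is conditioned on, so the collider stays closed — the path is blocked at A.
All paths are blocked; D ⊥ J | {B, P, T} holds.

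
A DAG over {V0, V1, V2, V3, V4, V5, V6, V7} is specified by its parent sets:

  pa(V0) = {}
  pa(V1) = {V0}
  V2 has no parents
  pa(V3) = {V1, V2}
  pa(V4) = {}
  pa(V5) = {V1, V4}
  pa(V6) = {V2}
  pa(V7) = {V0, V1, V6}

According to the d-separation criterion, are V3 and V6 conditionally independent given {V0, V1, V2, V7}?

We examine all 3 paths between V3 and V6:
Path 1: V3 ← V1 → V7 ← V6
  V1 is a fork here and V1 is conditioned on, so the path is blocked at V1.
Path 2: V3 ← V1 ← V0 → V7 ← V6
  V1 is a chain here and V1 is conditioned on, so the path is blocked at V1.
Path 3: V3 ← V2 → V6
  V2 is a fork here and V2 is conditioned on, so the path is blocked at V2.
Since every path is blocked, d-separation holds.

Yes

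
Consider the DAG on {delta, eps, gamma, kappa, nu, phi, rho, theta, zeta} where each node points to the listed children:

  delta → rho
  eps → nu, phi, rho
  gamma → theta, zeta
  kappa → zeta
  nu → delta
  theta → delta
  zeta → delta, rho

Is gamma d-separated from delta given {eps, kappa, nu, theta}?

No

4 paths connect gamma and delta; each must be blocked for d-separation to hold:
Path 1: gamma → zeta → delta
  zeta is a chain and zeta is not conditioned on — no node blocks this path, so it is active.
Path 2: gamma → zeta → rho ← delta
  rho is a collider here and neither rho nor any of its descendants is conditioned on, so the collider stays closed — the path is blocked at rho.
Path 3: gamma → zeta → rho ← eps → nu → delta
  rho is a collider here and neither rho nor any of its descendants is conditioned on, so the collider stays closed — the path is blocked at rho.
Path 4: gamma → theta → delta
  theta is a chain here and theta is conditioned on, so the path is blocked at theta.
Because an active path exists, gamma and delta are not d-separated.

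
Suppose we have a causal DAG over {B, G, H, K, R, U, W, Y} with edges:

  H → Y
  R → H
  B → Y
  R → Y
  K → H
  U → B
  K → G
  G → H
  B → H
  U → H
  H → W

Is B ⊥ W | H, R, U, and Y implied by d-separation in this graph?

Yes — B and W are d-separated given {H, R, U, Y}.

Enumerating the 4 paths from B to W and testing each for blocking by {H, R, U, Y}:
Path 1: B → Y ← H → W
  H is a fork here and H is conditioned on, so the path is blocked at H.
Path 2: B → Y ← R → H → W
  R is a fork here and R is conditioned on, so the path is blocked at R.
Path 3: B → H → W
  H is a chain here and H is conditioned on, so the path is blocked at H.
Path 4: B ← U → H → W
  U is a fork here and U is conditioned on, so the path is blocked at U.
Every path is blocked, so B and W are d-separated given {H, R, U, Y}.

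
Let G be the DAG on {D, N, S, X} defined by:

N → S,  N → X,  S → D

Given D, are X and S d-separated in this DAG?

No — X and S are not d-separated given {D}.

There is one path between X and S:
Path 1: X ← N → S
  N is a fork and N is not conditioned on — no node blocks this path, so it is active.
Since the path X ← N → S is active, X and S are not d-separated given {D}.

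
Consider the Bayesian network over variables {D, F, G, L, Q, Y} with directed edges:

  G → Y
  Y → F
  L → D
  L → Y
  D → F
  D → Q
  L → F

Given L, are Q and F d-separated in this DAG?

No

Enumerating the 3 paths from Q to F and testing each for blocking by {L}:
  1. Q ← D → F — D:fork[open] ⇒ active
  2. Q ← D ← L → Y → F — D:chain[open]; L:fork[blocks]; Y:chain[open] ⇒ blocked
  3. Q ← D ← L → F — D:chain[open]; L:fork[blocks] ⇒ blocked
At least one path is unblocked, so d-separation fails.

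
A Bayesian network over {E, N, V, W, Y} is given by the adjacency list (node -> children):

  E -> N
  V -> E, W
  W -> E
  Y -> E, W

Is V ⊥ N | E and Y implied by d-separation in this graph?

We examine all 3 paths between V and N:
Path 1: V → W ← Y → E → N
  Y is a fork here and Y is conditioned on, so the path is blocked at Y.
Path 2: V → W → E → N
  E is a chain here and E is conditioned on, so the path is blocked at E.
Path 3: V → E → N
  E is a chain here and E is conditioned on, so the path is blocked at E.
Every path is blocked, so V and N are d-separated given {E, Y}.

Yes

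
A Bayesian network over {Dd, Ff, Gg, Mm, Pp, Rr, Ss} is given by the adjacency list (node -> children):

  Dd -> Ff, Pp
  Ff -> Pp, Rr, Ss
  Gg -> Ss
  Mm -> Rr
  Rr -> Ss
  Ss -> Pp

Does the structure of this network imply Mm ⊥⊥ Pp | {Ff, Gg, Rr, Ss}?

6 paths connect Mm and Pp; each must be blocked for d-separation to hold:
Path 1: Mm → Rr ← Ff ← Dd → Pp
  Ff is a chain here and Ff is conditioned on, so the path is blocked at Ff.
Path 2: Mm → Rr ← Ff → Pp
  Ff is a fork here and Ff is conditioned on, so the path is blocked at Ff.
Path 3: Mm → Rr ← Ff → Ss → Pp
  Ff is a fork here and Ff is conditioned on, so the path is blocked at Ff.
Path 4: Mm → Rr → Ss → Pp
  Rr is a chain here and Rr is conditioned on, so the path is blocked at Rr.
Path 5: Mm → Rr → Ss ← Ff ← Dd → Pp
  Rr is a chain here and Rr is conditioned on, so the path is blocked at Rr.
Path 6: Mm → Rr → Ss ← Ff → Pp
  Rr is a chain here and Rr is conditioned on, so the path is blocked at Rr.
Every path is blocked, so Mm and Pp are d-separated given {Ff, Gg, Rr, Ss}.

Yes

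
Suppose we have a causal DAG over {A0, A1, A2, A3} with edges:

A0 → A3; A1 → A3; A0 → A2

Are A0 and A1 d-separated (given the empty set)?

Yes

Only one path connects A0 and A1:
Path 1: A0 → A3 ← A1
  A3 is a collider here and neither A3 nor any of its descendants is conditioned on, so the collider stays closed — the path is blocked at A3.
All paths are blocked; A0 ⊥ A1 | ∅ holds.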